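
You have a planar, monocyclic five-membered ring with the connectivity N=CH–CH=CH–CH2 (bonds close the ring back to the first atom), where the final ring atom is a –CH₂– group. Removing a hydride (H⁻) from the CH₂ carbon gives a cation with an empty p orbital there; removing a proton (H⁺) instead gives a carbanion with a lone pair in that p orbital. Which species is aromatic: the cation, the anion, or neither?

Both ions have a continuous loop of p orbitals — each ring atom is sp².
Cation: 2 × 2 + 0 = 4 π electrons → 4(1), antiaromatic.
Anion: 2 × 2 + 2 = 6 π electrons → 4(1)+2, aromatic.

The anion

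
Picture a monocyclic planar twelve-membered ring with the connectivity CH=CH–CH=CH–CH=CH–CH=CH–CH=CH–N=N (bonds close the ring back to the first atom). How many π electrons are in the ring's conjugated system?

12

Check conjugation: the double-bond atoms are sp², each contributing one p electron; the doubly-bonded nitrogens are pyridine-type — their lone pairs lie in the ring plane, leaving one electron in the p orbital — every position has a p orbital, so the cyclic π system is continuous.
π-electron count: 6 × 2 = 12 from the 6 double-bond units.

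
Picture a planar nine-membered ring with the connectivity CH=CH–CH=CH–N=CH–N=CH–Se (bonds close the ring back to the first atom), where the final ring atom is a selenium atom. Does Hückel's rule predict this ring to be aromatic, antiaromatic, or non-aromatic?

Every ring atom contributes a p orbital perpendicular to the ring (each doubly-bonded ring atom is sp² with one p-orbital electron; each sp² =N– keeps its lone pair in-plane and puts one electron into the π system; the selenium donates one lone pair from its p orbital), so the π system is cyclic and fully conjugated.
Tallying contributions gives 4 × 2 = 8 from the double-bond units + 2 from the Se atom = 10.
Since 10 = 4·2 + 2, the ring meets the 4n+2 criterion.

Aromatic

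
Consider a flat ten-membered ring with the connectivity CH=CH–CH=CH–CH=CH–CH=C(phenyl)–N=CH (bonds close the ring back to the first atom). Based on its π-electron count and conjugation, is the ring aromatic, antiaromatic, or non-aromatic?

Aromatic

The p orbitals form a continuous loop: every atom in a ring double bond is sp² and brings one electron to the p orbital; each sp² =N– keeps its lone pair in-plane and puts one electron into the π system. The ring is fully conjugated.
Counting π electrons: 5 × 2 = 10 from the 5 double-bond units.
That gives a 4n+2 count (10, n = 2).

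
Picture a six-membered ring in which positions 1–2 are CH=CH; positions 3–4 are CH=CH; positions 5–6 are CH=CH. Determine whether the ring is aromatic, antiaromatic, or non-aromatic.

The p orbitals form a continuous loop: each doubly-bonded ring atom is sp² with one p-orbital electron. The ring is fully conjugated.
Counting π electrons: 3 × 2 = 6 from the 3 double-bond units.
Since 6 = 4·1 + 2, the ring meets the 4n+2 criterion.
This is benzene.

Aromatic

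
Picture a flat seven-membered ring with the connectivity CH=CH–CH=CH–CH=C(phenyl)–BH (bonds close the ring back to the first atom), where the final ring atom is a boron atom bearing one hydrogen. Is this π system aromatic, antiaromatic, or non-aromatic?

The p orbitals form a continuous loop: each doubly-bonded ring atom is sp² with one p-orbital electron; the boron has an empty p orbital. The ring is fully conjugated.
Counting π electrons: 3 × 2 = 6 from the double-bond units + 0 from the BH atom = 6.
That gives a 4n+2 count (6, n = 1).

Aromatic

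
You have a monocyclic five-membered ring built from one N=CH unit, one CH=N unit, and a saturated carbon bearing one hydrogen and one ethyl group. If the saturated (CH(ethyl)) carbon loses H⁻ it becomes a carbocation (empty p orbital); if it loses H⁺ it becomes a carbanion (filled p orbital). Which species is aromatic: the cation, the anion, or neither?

The anion

Both ions have a continuous loop of p orbitals — each ring atom is sp².
Cation: 2 × 2 + 0 = 4 π electrons → 4(1), antiaromatic.
Anion: 2 × 2 + 2 = 6 π electrons → 4(1)+2, aromatic.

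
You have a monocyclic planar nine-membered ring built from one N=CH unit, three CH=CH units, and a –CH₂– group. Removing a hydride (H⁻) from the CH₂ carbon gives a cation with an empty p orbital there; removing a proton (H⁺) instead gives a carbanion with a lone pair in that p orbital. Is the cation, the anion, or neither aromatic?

Both ions have a continuous loop of p orbitals — each ring atom is sp².
Cation: 4 × 2 + 0 = 8 π electrons → 4(2), antiaromatic.
Anion: 4 × 2 + 2 = 10 π electrons → 4(2)+2, aromatic.

The anion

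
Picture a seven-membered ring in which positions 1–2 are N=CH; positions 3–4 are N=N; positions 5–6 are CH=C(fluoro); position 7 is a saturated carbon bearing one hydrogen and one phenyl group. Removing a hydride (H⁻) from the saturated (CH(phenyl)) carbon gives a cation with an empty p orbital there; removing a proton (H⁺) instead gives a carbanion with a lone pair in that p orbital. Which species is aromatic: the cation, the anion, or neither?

The cation

Once that carbon is sp², every ring atom has a p orbital and both ions are fully conjugated.
Cation: 3 × 2 + 0 = 6 π electrons → 4(1)+2, aromatic.
Anion: 3 × 2 + 2 = 8 π electrons → 4(2), antiaromatic.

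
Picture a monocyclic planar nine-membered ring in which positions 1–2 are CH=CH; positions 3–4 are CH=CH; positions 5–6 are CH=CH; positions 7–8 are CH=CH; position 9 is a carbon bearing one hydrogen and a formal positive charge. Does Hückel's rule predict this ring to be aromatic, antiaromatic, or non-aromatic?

All ring atoms are sp² and supply a p orbital to the ring (every atom in a ring double bond is sp² and brings one electron to the p orbital; the carbocation has an empty p orbital); the conjugation is uninterrupted.
Tallying contributions gives 4 × 2 = 8 from the double-bond units + 0 from the CH(+) atom = 8.
With 8 = 4·2 π electrons, Hückel's rule classifies the planar ring as antiaromatic.

Antiaromatic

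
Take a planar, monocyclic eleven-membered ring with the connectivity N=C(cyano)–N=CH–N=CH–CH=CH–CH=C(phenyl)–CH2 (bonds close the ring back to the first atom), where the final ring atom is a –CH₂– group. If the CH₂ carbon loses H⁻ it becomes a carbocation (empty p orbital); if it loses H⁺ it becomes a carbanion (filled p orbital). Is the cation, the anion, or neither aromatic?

In either ion the ring is fully conjugated: every atom, including the new sp² carbon, supplies a p orbital.
Cation: 5 × 2 + 0 = 10 π electrons → 4(2)+2, aromatic.
Anion: 5 × 2 + 2 = 12 π electrons → 4(3), antiaromatic.

The cation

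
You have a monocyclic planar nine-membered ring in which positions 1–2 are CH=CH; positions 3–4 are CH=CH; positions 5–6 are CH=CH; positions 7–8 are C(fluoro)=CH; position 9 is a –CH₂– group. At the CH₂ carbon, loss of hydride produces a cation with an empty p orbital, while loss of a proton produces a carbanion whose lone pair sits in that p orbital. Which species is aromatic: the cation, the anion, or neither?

The anion

In both ions every ring atom is sp² and contributes a p orbital, so both rings are fully conjugated.
Cation: 4 × 2 + 0 = 8 π electrons → 4(2), antiaromatic.
Anion: 4 × 2 + 2 = 10 π electrons → 4(2)+2, aromatic.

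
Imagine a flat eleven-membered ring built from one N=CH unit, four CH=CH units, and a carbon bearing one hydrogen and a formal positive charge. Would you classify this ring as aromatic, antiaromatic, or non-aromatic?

The p orbitals form a continuous loop: every atom in a ring double bond is sp² and brings one electron to the p orbital; each =N– nitrogen is pyridine-type (lone pair in the sp² plane, one electron in the p orbital); the carbocation has an empty p orbital. The ring is fully conjugated.
π-electron count: 5 × 2 = 10 from the double-bond units + 0 from the CH(+) atom = 10.
With 10 π electrons (n = 2), the Hückel 4n+2 condition holds.

Aromatic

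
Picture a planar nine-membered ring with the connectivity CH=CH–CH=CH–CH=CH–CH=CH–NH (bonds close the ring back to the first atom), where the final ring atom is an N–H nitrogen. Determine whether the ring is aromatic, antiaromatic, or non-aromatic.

All ring atoms are sp² and supply a p orbital to the ring (each doubly-bonded ring atom is sp² with one p-orbital electron; the pyrrole-type nitrogen donates its lone pair from the p orbital); the conjugation is uninterrupted.
Adding the contributions, 4 × 2 = 8 from the double-bond units + 2 from the NH atom = 10.
That gives a 4n+2 count (10, n = 2).

Aromatic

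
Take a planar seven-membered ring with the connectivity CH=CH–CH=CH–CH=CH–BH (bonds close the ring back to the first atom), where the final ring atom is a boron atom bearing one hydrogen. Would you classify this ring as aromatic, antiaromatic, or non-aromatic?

Aromatic

The p orbitals form a continuous loop: the double-bond atoms are sp², each contributing one p electron; the boron has an empty p orbital. The ring is fully conjugated.
Tallying contributions gives 3 × 2 = 6 from the double-bond units + 0 from the BH atom = 6.
6 = 4(1) + 2, which satisfies Hückel's 4n+2 rule.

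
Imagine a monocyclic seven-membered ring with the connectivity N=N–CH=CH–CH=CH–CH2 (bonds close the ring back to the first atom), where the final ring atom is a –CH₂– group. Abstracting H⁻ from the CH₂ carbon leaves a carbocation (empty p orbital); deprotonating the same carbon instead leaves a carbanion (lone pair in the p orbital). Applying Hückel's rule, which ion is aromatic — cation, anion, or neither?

In both ions every ring atom is sp² and contributes a p orbital, so both rings are fully conjugated.
Cation: 3 × 2 + 0 = 6 π electrons → 4(1)+2, aromatic.
Anion: 3 × 2 + 2 = 8 π electrons → 4(2), antiaromatic.

The cation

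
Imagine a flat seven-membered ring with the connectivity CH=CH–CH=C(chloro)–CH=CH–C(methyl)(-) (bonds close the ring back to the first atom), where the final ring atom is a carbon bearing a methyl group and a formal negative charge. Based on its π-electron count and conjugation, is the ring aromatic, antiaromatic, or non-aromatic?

The p orbitals form a continuous loop: the double-bond atoms are sp², each contributing one p electron; the carbanion's lone pair occupies the p orbital. The ring is fully conjugated.
Counting π electrons: 3 × 2 = 6 from the double-bond units + 2 from the C(methyl)(-) atom = 8.
A 4n π count (8, n = 2) in a planar conjugated ring means antiaromatic.

Antiaromatic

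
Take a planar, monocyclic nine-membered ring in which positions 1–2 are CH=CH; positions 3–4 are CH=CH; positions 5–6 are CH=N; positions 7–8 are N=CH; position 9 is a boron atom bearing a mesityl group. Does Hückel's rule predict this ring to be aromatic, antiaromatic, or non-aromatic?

Antiaromatic

The p orbitals form a continuous loop: the double-bond atoms are sp², each contributing one p electron; each =N– nitrogen is pyridine-type (lone pair in the sp² plane, one electron in the p orbital); the boron has an empty p orbital. The ring is fully conjugated.
Tallying contributions gives 4 × 2 = 8 from the double-bond units + 0 from the B(mesityl) atom = 8.
8 = 4(2); a planar, fully conjugated 4n system is antiaromatic.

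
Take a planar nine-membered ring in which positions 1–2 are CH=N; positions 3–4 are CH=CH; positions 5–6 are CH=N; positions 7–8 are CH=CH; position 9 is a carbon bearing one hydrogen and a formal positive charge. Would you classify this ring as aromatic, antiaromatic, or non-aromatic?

Antiaromatic

Check conjugation: the double-bond atoms are sp², each contributing one p electron; the doubly-bonded nitrogens are pyridine-type — their lone pairs lie in the ring plane, leaving one electron in the p orbital; the carbocation has an empty p orbital — every position has a p orbital, so the cyclic π system is continuous.
Counting π electrons: 4 × 2 = 8 from the double-bond units + 0 from the CH(+) atom = 8.
With 8 = 4·2 π electrons, Hückel's rule classifies the planar ring as antiaromatic.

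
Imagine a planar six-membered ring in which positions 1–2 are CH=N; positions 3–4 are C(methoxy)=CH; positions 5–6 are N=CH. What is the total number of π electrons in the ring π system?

Check conjugation: the double-bond atoms are sp², each contributing one p electron; the doubly-bonded nitrogens are pyridine-type — their lone pairs lie in the ring plane, leaving one electron in the p orbital — every position has a p orbital, so the cyclic π system is continuous.
Counting π electrons: 3 × 2 = 6 from the 3 double-bond units.

6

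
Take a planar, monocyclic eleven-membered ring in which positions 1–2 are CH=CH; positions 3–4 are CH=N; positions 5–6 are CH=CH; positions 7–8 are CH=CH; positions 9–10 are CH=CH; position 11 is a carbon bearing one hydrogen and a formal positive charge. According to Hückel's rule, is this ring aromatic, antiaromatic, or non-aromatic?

Every ring atom contributes a p orbital perpendicular to the ring (every atom in a ring double bond is sp² and brings one electron to the p orbital; each =N– nitrogen is pyridine-type (lone pair in the sp² plane, one electron in the p orbital); the carbocation has an empty p orbital), so the π system is cyclic and fully conjugated.
Counting π electrons: 5 × 2 = 10 from the double-bond units + 0 from the CH(+) atom = 10.
Since 10 = 4·2 + 2, the ring meets the 4n+2 criterion.

Aromatic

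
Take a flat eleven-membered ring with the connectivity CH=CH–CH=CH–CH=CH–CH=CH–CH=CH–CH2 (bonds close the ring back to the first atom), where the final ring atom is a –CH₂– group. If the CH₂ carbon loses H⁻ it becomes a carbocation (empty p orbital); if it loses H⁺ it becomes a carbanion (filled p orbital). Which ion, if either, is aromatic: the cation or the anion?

The cation

Once that carbon is sp², every ring atom has a p orbital and both ions are fully conjugated.
Cation: 5 × 2 + 0 = 10 π electrons → 4(2)+2, aromatic.
Anion: 5 × 2 + 2 = 12 π electrons → 4(3), antiaromatic.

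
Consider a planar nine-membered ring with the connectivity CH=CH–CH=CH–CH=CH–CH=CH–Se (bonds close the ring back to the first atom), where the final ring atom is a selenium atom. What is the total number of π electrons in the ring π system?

Every ring atom contributes a p orbital perpendicular to the ring (each doubly-bonded ring atom is sp² with one p-orbital electron; the selenium donates one lone pair from its p orbital), so the π system is cyclic and fully conjugated.
Adding the contributions, 4 × 2 = 8 from the double-bond units + 2 from the Se atom = 10.

10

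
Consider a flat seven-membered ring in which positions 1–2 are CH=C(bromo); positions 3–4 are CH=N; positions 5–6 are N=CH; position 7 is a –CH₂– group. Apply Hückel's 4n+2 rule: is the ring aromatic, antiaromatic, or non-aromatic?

Non-aromatic

Because the tetrahedral CH₂ carbon is sp³ and has no p orbital in the ring π system at the CH2 position, the π system cannot extend all the way around the ring.
Broken conjugation rules out both aromaticity and antiaromaticity.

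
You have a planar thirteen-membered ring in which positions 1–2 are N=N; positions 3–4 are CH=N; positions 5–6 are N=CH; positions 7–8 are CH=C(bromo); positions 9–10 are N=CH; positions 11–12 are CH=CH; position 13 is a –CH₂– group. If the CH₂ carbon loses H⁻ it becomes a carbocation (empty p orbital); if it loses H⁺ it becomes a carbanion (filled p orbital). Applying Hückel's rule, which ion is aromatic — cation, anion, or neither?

Both ions have a continuous loop of p orbitals — each ring atom is sp².
Cation: 6 × 2 + 0 = 12 π electrons → 4(3), antiaromatic.
Anion: 6 × 2 + 2 = 14 π electrons → 4(3)+2, aromatic.

The anion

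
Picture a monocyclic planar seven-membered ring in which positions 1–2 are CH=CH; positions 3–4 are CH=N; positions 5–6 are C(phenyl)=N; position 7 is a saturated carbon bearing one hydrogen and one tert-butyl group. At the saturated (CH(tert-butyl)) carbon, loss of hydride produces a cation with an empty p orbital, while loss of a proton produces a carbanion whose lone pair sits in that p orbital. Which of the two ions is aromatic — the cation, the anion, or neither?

The cation

Once that carbon is sp², every ring atom has a p orbital and both ions are fully conjugated.
Cation: 3 × 2 + 0 = 6 π electrons → 4(1)+2, aromatic.
Anion: 3 × 2 + 2 = 8 π electrons → 4(2), antiaromatic.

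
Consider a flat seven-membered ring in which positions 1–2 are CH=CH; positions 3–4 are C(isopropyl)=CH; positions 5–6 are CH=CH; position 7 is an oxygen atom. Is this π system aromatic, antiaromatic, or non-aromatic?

Antiaromatic

The p orbitals form a continuous loop: the double-bond atoms are sp², each contributing one p electron; the oxygen donates one lone pair from its p orbital. The ring is fully conjugated.
Adding the contributions, 3 × 2 = 6 from the double-bond units + 2 from the O atom = 8.
8 is a 4n count (n = 2), so the planar conjugated ring is antiaromatic.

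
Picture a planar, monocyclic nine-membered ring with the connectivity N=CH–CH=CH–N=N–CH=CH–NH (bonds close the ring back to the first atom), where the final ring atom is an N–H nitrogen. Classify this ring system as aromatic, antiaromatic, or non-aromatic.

Aromatic

Every ring atom contributes a p orbital perpendicular to the ring (the double-bond atoms are sp², each contributing one p electron; the doubly-bonded nitrogens are pyridine-type — their lone pairs lie in the ring plane, leaving one electron in the p orbital; the pyrrole-type nitrogen donates its lone pair from the p orbital), so the π system is cyclic and fully conjugated.
π-electron count: 4 × 2 = 8 from the double-bond units + 2 from the NH atom = 10.
That gives a 4n+2 count (10, n = 2).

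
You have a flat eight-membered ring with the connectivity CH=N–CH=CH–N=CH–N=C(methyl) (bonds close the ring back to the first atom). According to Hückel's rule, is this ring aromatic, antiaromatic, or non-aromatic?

Every ring atom contributes a p orbital perpendicular to the ring (each doubly-bonded ring atom is sp² with one p-orbital electron; the doubly-bonded nitrogens are pyridine-type — their lone pairs lie in the ring plane, leaving one electron in the p orbital), so the π system is cyclic and fully conjugated.
Tallying contributions gives 4 × 2 = 8 from the 4 double-bond units.
8 = 4(2); a planar, fully conjugated 4n system is antiaromatic.

Antiaromatic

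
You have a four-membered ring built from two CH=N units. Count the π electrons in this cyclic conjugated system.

Check conjugation: the double-bond atoms are sp², each contributing one p electron; each sp² =N– keeps its lone pair in-plane and puts one electron into the π system — every position has a p orbital, so the cyclic π system is continuous.
Tallying contributions gives 2 × 2 = 4 from the 2 double-bond units.

4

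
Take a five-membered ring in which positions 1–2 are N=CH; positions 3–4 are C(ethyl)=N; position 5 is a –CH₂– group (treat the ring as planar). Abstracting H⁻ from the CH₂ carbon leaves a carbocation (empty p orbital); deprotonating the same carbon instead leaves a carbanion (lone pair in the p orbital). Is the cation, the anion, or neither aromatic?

The anion

Both ions have a continuous loop of p orbitals — each ring atom is sp².
Cation: 2 × 2 + 0 = 4 π electrons → 4(1), antiaromatic.
Anion: 2 × 2 + 2 = 6 π electrons → 4(1)+2, aromatic.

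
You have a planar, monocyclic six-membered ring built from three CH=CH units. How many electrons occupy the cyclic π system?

Check conjugation: each doubly-bonded ring atom is sp² with one p-orbital electron — every position has a p orbital, so the cyclic π system is continuous.
π-electron count: 3 × 2 = 6 from the 3 double-bond units.
(The species described is benzene.)

6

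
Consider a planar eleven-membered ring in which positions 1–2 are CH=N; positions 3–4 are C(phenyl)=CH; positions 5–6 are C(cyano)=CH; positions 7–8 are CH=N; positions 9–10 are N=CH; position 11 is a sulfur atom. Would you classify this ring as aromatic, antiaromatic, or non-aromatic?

All ring atoms are sp² and supply a p orbital to the ring (the double-bond atoms are sp², each contributing one p electron; each sp² =N– keeps its lone pair in-plane and puts one electron into the π system; the sulfur donates one lone pair from its p orbital); the conjugation is uninterrupted.
Counting π electrons: 5 × 2 = 10 from the double-bond units + 2 from the S atom = 12.
12 is a 4n count (n = 3), so the planar conjugated ring is antiaromatic.

Antiaromatic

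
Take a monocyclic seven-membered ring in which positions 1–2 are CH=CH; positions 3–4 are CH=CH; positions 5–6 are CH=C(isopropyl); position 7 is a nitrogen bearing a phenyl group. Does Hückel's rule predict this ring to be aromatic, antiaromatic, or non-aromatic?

Antiaromatic

Check conjugation: each doubly-bonded ring atom is sp² with one p-orbital electron; the pyrrole-type nitrogen donates its lone pair from the p orbital — every position has a p orbital, so the cyclic π system is continuous.
π-electron count: 3 × 2 = 6 from the double-bond units + 2 from the N(phenyl) atom = 8.
A 4n π count (8, n = 2) in a planar conjugated ring means antiaromatic.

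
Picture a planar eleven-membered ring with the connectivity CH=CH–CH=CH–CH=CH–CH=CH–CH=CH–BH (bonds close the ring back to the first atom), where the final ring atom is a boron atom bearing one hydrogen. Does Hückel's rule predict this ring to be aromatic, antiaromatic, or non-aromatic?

Aromatic

Every ring atom contributes a p orbital perpendicular to the ring (each doubly-bonded ring atom is sp² with one p-orbital electron; the boron has an empty p orbital), so the π system is cyclic and fully conjugated.
π-electron count: 5 × 2 = 10 from the double-bond units + 0 from the BH atom = 10.
Since 10 = 4·2 + 2, the ring meets the 4n+2 criterion.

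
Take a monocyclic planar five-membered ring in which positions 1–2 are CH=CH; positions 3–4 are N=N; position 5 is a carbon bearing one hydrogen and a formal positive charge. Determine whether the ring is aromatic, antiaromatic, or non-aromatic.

Antiaromatic

All ring atoms are sp² and supply a p orbital to the ring (each doubly-bonded ring atom is sp² with one p-orbital electron; the doubly-bonded nitrogens are pyridine-type — their lone pairs lie in the ring plane, leaving one electron in the p orbital; the carbocation has an empty p orbital); the conjugation is uninterrupted.
π-electron count: 2 × 2 = 4 from the double-bond units + 0 from the CH(+) atom = 4.
A 4n π count (4, n = 1) in a planar conjugated ring means antiaromatic.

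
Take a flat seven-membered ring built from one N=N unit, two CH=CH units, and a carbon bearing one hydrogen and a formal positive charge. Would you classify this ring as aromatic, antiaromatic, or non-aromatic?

All ring atoms are sp² and supply a p orbital to the ring (the double-bond atoms are sp², each contributing one p electron; each =N– nitrogen is pyridine-type (lone pair in the sp² plane, one electron in the p orbital); the carbocation has an empty p orbital); the conjugation is uninterrupted.
Adding the contributions, 3 × 2 = 6 from the double-bond units + 0 from the CH(+) atom = 6.
That gives a 4n+2 count (6, n = 1).

Aromatic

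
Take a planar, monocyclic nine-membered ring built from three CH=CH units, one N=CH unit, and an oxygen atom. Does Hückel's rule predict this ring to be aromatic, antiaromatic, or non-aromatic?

Every ring atom contributes a p orbital perpendicular to the ring (the double-bond atoms are sp², each contributing one p electron; each sp² =N– keeps its lone pair in-plane and puts one electron into the π system; the oxygen donates one lone pair from its p orbital), so the π system is cyclic and fully conjugated.
π-electron count: 4 × 2 = 8 from the double-bond units + 2 from the O atom = 10.
With 10 π electrons (n = 2), the Hückel 4n+2 condition holds.

Aromatic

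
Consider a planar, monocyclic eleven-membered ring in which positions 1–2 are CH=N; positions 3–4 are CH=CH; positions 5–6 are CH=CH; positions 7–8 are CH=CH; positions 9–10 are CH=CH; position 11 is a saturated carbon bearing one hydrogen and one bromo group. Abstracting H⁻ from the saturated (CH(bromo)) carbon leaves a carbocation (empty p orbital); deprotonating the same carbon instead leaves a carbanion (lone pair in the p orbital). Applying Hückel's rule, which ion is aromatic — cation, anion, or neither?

Once that carbon is sp², every ring atom has a p orbital and both ions are fully conjugated.
Cation: 5 × 2 + 0 = 10 π electrons → 4(2)+2, aromatic.
Anion: 5 × 2 + 2 = 12 π electrons → 4(3), antiaromatic.

The cation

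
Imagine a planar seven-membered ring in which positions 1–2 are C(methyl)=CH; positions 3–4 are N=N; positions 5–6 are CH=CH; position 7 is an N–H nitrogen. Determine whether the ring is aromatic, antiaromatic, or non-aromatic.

The p orbitals form a continuous loop: every atom in a ring double bond is sp² and brings one electron to the p orbital; each =N– nitrogen is pyridine-type (lone pair in the sp² plane, one electron in the p orbital); the pyrrole-type nitrogen donates its lone pair from the p orbital. The ring is fully conjugated.
π-electron count: 3 × 2 = 6 from the double-bond units + 2 from the NH atom = 8.
8 is a 4n count (n = 2), so the planar conjugated ring is antiaromatic.

Antiaromatic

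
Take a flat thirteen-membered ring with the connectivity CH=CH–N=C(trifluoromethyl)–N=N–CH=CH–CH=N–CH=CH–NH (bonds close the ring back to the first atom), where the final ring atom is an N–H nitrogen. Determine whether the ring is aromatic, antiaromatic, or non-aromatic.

Aromatic

Check conjugation: the double-bond atoms are sp², each contributing one p electron; each =N– nitrogen is pyridine-type (lone pair in the sp² plane, one electron in the p orbital); the pyrrole-type nitrogen donates its lone pair from the p orbital — every position has a p orbital, so the cyclic π system is continuous.
Adding the contributions, 6 × 2 = 12 from the double-bond units + 2 from the NH atom = 14.
Since 14 = 4·3 + 2, the ring meets the 4n+2 criterion.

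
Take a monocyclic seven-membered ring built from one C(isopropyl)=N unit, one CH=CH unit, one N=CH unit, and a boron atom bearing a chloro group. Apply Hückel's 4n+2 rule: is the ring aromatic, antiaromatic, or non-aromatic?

Aromatic

Every ring atom contributes a p orbital perpendicular to the ring (each doubly-bonded ring atom is sp² with one p-orbital electron; the doubly-bonded nitrogens are pyridine-type — their lone pairs lie in the ring plane, leaving one electron in the p orbital; the boron has an empty p orbital), so the π system is cyclic and fully conjugated.
Adding the contributions, 3 × 2 = 6 from the double-bond units + 0 from the B(chloro) atom = 6.
With 6 π electrons (n = 1), the Hückel 4n+2 condition holds.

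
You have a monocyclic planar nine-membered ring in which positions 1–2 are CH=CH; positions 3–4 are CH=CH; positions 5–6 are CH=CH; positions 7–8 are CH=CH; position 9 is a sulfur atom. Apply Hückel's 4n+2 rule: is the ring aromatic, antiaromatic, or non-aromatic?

Aromatic

The p orbitals form a continuous loop: every atom in a ring double bond is sp² and brings one electron to the p orbital; the sulfur donates one lone pair from its p orbital. The ring is fully conjugated.
Tallying contributions gives 4 × 2 = 8 from the double-bond units + 2 from the S atom = 10.
10 = 4(2) + 2, which satisfies Hückel's 4n+2 rule.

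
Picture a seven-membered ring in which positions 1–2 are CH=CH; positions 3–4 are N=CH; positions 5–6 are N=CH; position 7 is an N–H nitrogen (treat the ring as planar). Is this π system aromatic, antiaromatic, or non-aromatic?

Antiaromatic

Check conjugation: the double-bond atoms are sp², each contributing one p electron; each =N– nitrogen is pyridine-type (lone pair in the sp² plane, one electron in the p orbital); the pyrrole-type nitrogen donates its lone pair from the p orbital — every position has a p orbital, so the cyclic π system is continuous.
Tallying contributions gives 3 × 2 = 6 from the double-bond units + 2 from the NH atom = 8.
A 4n π count (8, n = 2) in a planar conjugated ring means antiaromatic.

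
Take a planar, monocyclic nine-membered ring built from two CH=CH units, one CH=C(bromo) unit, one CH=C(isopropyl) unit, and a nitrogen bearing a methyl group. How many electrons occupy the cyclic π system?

The p orbitals form a continuous loop: the double-bond atoms are sp², each contributing one p electron; the pyrrole-type nitrogen donates its lone pair from the p orbital. The ring is fully conjugated.
Tallying contributions gives 4 × 2 = 8 from the double-bond units + 2 from the N(methyl) atom = 10.

10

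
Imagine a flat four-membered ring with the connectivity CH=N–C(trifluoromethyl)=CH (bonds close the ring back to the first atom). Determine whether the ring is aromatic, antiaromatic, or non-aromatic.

The p orbitals form a continuous loop: every atom in a ring double bond is sp² and brings one electron to the p orbital; the doubly-bonded nitrogens are pyridine-type — their lone pairs lie in the ring plane, leaving one electron in the p orbital. The ring is fully conjugated.
Adding the contributions, 2 × 2 = 4 from the 2 double-bond units.
4 = 4(1); a planar, fully conjugated 4n system is antiaromatic.

Antiaromatic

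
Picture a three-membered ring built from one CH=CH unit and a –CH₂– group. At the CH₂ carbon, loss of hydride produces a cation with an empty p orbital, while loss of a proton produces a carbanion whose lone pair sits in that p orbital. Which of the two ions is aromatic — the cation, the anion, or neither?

Both ions have a continuous loop of p orbitals — each ring atom is sp².
Cation: 1 × 2 + 0 = 2 π electrons → 4(0)+2, aromatic.
Anion: 1 × 2 + 2 = 4 π electrons → 4(1), antiaromatic.

The cation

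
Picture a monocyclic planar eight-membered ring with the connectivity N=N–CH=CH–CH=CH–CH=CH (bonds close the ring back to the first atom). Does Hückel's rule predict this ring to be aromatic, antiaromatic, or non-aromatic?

Every ring atom contributes a p orbital perpendicular to the ring (every atom in a ring double bond is sp² and brings one electron to the p orbital; each =N– nitrogen is pyridine-type (lone pair in the sp² plane, one electron in the p orbital)), so the π system is cyclic and fully conjugated.
Counting π electrons: 4 × 2 = 8 from the 4 double-bond units.
A 4n π count (8, n = 2) in a planar conjugated ring means antiaromatic.

Antiaromatic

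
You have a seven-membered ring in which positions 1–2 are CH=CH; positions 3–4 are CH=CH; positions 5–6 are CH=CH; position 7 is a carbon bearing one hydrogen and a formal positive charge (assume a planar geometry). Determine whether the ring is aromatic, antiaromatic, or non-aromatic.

Check conjugation: the double-bond atoms are sp², each contributing one p electron; the carbocation has an empty p orbital — every position has a p orbital, so the cyclic π system is continuous.
π-electron count: 3 × 2 = 6 from the double-bond units + 0 from the CH(+) atom = 6.
Since 6 = 4·1 + 2, the ring meets the 4n+2 criterion.

Aromatic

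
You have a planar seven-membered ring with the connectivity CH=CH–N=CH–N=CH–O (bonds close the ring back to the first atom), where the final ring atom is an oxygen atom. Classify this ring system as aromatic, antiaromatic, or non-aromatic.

Antiaromatic

The p orbitals form a continuous loop: every atom in a ring double bond is sp² and brings one electron to the p orbital; the doubly-bonded nitrogens are pyridine-type — their lone pairs lie in the ring plane, leaving one electron in the p orbital; the oxygen donates one lone pair from its p orbital. The ring is fully conjugated.
π-electron count: 3 × 2 = 6 from the double-bond units + 2 from the O atom = 8.
8 is a 4n count (n = 2), so the planar conjugated ring is antiaromatic.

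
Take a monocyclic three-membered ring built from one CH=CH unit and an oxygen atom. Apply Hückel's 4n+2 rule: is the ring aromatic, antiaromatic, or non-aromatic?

Antiaromatic

All ring atoms are sp² and supply a p orbital to the ring (the double-bond atoms are sp², each contributing one p electron; the oxygen donates one lone pair from its p orbital); the conjugation is uninterrupted.
Counting π electrons: 1 × 2 = 2 from the double-bond unit + 2 from the O atom = 4.
With 4 = 4·1 π electrons, Hückel's rule classifies the planar ring as antiaromatic.
(The species described is oxirene.)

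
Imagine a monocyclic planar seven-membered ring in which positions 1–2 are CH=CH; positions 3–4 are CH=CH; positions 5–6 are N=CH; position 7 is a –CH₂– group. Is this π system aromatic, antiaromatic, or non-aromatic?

The CH2 carbon is saturated: the tetrahedral CH₂ carbon is sp³ and has no p orbital in the ring π system. Conjugation is not continuous around the ring.
Broken conjugation rules out both aromaticity and antiaromaticity.

Non-aromatic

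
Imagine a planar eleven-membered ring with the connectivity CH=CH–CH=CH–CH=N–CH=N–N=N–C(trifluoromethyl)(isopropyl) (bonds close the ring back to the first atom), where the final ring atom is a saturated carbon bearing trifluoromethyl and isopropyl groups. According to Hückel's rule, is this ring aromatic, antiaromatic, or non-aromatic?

The C(trifluoromethyl)(isopropyl) carbon is saturated: that saturated carbon is sp³ and has no p orbital in the ring π system. Conjugation is not continuous around the ring.
Without a continuous loop of overlapping p orbitals the Hückel electron count never comes into play.

Non-aromatic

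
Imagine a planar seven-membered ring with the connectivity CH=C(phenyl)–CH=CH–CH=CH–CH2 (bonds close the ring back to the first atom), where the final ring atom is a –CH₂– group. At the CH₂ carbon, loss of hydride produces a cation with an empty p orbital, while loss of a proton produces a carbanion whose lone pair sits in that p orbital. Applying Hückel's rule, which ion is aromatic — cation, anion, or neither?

The cation

Both ions have a continuous loop of p orbitals — each ring atom is sp².
Cation: 3 × 2 + 0 = 6 π electrons → 4(1)+2, aromatic.
Anion: 3 × 2 + 2 = 8 π electrons → 4(2), antiaromatic.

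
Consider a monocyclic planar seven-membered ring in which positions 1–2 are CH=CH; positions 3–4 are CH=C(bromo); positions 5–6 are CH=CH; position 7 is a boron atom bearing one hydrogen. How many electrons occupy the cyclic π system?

6

Check conjugation: each doubly-bonded ring atom is sp² with one p-orbital electron; the boron has an empty p orbital — every position has a p orbital, so the cyclic π system is continuous.
π-electron count: 3 × 2 = 6 from the double-bond units + 0 from the BH atom = 6.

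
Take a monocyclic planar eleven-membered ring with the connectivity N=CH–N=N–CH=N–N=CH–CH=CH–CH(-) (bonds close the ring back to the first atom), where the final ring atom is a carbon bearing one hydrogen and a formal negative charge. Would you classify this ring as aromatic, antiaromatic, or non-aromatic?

Check conjugation: each doubly-bonded ring atom is sp² with one p-orbital electron; each sp² =N– keeps its lone pair in-plane and puts one electron into the π system; the carbanion's lone pair occupies the p orbital — every position has a p orbital, so the cyclic π system is continuous.
Tallying contributions gives 5 × 2 = 10 from the double-bond units + 2 from the CH(-) atom = 12.
A 4n π count (12, n = 3) in a planar conjugated ring means antiaromatic.

Antiaromatic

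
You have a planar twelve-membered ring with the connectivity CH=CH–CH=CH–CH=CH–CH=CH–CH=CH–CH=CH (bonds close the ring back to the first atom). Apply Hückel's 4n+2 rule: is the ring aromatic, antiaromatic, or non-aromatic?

The p orbitals form a continuous loop: each doubly-bonded ring atom is sp² with one p-orbital electron. The ring is fully conjugated.
Adding the contributions, 6 × 2 = 12 from the 6 double-bond units.
A 4n π count (12, n = 3) in a planar conjugated ring means antiaromatic.

Antiaromatic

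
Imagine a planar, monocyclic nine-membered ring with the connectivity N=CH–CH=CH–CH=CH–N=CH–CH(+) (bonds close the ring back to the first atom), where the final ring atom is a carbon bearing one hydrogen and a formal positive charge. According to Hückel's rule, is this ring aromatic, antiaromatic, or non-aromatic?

All ring atoms are sp² and supply a p orbital to the ring (every atom in a ring double bond is sp² and brings one electron to the p orbital; each =N– nitrogen is pyridine-type (lone pair in the sp² plane, one electron in the p orbital); the carbocation has an empty p orbital); the conjugation is uninterrupted.
Adding the contributions, 4 × 2 = 8 from the double-bond units + 0 from the CH(+) atom = 8.
8 = 4(2); a planar, fully conjugated 4n system is antiaromatic.

Antiaromatic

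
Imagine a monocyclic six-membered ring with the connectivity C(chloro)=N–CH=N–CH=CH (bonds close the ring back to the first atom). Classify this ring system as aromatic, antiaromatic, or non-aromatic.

Every ring atom contributes a p orbital perpendicular to the ring (every atom in a ring double bond is sp² and brings one electron to the p orbital; each sp² =N– keeps its lone pair in-plane and puts one electron into the π system), so the π system is cyclic and fully conjugated.
π-electron count: 3 × 2 = 6 from the 3 double-bond units.
That gives a 4n+2 count (6, n = 1).

Aromatic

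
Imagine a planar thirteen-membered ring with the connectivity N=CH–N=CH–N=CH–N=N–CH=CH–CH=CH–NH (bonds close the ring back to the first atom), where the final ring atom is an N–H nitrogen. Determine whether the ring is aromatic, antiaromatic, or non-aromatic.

Aromatic

Every ring atom contributes a p orbital perpendicular to the ring (the double-bond atoms are sp², each contributing one p electron; the doubly-bonded nitrogens are pyridine-type — their lone pairs lie in the ring plane, leaving one electron in the p orbital; the pyrrole-type nitrogen donates its lone pair from the p orbital), so the π system is cyclic and fully conjugated.
π-electron count: 6 × 2 = 12 from the double-bond units + 2 from the NH atom = 14.
14 = 4(3) + 2, which satisfies Hückel's 4n+2 rule.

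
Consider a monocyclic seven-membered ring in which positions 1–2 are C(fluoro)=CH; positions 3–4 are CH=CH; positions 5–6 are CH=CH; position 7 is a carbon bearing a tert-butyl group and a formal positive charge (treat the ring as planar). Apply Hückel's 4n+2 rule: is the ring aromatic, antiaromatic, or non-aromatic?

Aromatic

All ring atoms are sp² and supply a p orbital to the ring (every atom in a ring double bond is sp² and brings one electron to the p orbital; the carbocation has an empty p orbital); the conjugation is uninterrupted.
Counting π electrons: 3 × 2 = 6 from the double-bond units + 0 from the C(tert-butyl)(+) atom = 6.
With 6 π electrons (n = 1), the Hückel 4n+2 condition holds.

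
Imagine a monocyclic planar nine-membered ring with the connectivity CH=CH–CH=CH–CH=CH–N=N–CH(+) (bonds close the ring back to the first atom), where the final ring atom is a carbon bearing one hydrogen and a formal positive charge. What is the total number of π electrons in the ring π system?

All ring atoms are sp² and supply a p orbital to the ring (each doubly-bonded ring atom is sp² with one p-orbital electron; each sp² =N– keeps its lone pair in-plane and puts one electron into the π system; the carbocation has an empty p orbital); the conjugation is uninterrupted.
Adding the contributions, 4 × 2 = 8 from the double-bond units + 0 from the CH(+) atom = 8.

8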